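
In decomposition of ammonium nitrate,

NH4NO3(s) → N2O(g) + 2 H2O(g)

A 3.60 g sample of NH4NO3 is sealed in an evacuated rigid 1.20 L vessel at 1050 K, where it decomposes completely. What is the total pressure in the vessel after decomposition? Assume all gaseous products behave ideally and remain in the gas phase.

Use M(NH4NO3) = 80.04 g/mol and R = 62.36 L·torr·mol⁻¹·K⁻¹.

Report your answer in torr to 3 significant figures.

7360 torr

n(NH4NO3) = 3.60 / 80.04 = 0.04498 mol
n(gas produced) = (3/1) × 0.04498 = 0.1349 mol
P = nRT/V = 0.1349 × 62.36 × 1050 / 1.20 = 7361 torr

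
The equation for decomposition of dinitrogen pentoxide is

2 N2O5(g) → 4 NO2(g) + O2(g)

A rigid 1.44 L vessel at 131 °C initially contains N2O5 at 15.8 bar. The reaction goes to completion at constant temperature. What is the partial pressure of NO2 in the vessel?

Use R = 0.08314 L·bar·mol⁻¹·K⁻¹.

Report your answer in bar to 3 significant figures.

n(N2O5)₀ = PV/RT = (15.8 × 1.44) / (0.08314 × 404.15) = 0.6771 mol
n(NO2) = (4/2) × 0.6771 = 1.354 mol
P(NO2) = nRT/V = 1.354 × 0.08314 × 404.15 / 1.44 = 31.59 bar

31.6 bar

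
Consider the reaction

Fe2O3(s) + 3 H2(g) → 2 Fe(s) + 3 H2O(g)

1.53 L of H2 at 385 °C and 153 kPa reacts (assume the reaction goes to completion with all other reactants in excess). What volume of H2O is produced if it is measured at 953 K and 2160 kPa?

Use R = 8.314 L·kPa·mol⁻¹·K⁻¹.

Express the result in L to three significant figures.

0.157 L

n(H2) = PV/RT = (153 × 1.53) / (8.314 × 658.15) = 0.04278 mol
n(H2O) = (3/3) × 0.04278 = 0.04278 mol
V = nRT/P = 0.04278 × 8.314 × 953 / 2160 = 0.1569 L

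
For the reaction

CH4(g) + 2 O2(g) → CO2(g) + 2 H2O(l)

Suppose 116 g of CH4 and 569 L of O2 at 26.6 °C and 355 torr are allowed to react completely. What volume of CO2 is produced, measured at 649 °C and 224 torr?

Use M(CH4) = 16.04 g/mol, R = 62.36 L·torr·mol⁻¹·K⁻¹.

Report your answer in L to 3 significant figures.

n(CH4) = 116 / 16.04 = 7.232 mol
n(O2) = PV/RT = (355 × 569) / (62.36 × 299.75) = 10.81 mol
For 7.232 mol CH4, stoichiometry requires (2/1) × 7.232 = 14.46 mol O2; 10.81 mol is available, so O2 is limiting.
n(CO2) = (1/2) × 10.81 = 5.405 mol
V(CO2) = nRT/P = 5.405 × 62.36 × 922.15 / 224 = 1388 L

1390 L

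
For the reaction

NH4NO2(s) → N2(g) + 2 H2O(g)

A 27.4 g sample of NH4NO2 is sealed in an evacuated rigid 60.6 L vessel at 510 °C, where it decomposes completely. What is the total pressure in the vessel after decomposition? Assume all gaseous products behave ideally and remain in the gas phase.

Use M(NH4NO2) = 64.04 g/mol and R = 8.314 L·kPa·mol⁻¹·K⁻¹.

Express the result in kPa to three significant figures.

n(NH4NO2) = 27.4 / 64.04 = 0.4279 mol
n(gas produced) = (3/1) × 0.4279 = 1.284 mol
P = nRT/V = 1.284 × 8.314 × 783.15 / 60.6 = 138.0 kPa

138 kPa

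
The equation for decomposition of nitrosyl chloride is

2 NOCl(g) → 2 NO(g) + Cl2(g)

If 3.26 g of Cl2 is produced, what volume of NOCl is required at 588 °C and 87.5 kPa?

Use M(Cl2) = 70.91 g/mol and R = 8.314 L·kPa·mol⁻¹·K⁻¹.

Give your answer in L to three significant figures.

7.52 L

n(Cl2) = 3.260 / 70.91 = 0.04597 mol
n(NOCl) = (2/1) × 0.04597 = 0.09194 mol
V = nRT/P = 0.09194 × 8.314 × 861.15 / 87.5 = 7.523 L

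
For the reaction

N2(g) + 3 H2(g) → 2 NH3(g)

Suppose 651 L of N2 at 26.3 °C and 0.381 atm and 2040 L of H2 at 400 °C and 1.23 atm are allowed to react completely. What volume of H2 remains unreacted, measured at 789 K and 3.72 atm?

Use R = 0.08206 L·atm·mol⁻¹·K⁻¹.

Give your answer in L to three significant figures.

n(N2) = PV/RT = (0.381 × 651) / (0.08206 × 299.45) = 10.09 mol
n(H2) = PV/RT = (1.23 × 2040) / (0.08206 × 673.15) = 45.42 mol
For 10.09 mol N2, stoichiometry requires (3/1) × 10.09 = 30.27 mol H2; 45.42 mol is available, so N2 is limiting.
n(H2) consumed = (3/1) × 10.09 = 30.27 mol; remaining = 45.42 − 30.27 = 15.15 mol
V(H2) = nRT/P = 15.15 × 0.08206 × 789 / 3.72 = 263.7 L

264 L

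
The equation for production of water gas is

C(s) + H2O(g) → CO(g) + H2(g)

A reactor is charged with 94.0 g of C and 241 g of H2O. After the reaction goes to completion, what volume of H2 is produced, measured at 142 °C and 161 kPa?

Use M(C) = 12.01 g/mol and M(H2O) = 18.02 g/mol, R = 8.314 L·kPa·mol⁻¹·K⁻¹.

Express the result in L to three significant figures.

168 L

n(C) = 94.0 / 12.01 = 7.827 mol
n(H2O) = 241 / 18.02 = 13.37 mol
For 7.827 mol C, stoichiometry requires (1/1) × 7.827 = 7.827 mol H2O; 13.37 mol is available, so C is limiting.
n(H2) = (1/1) × 7.827 = 7.827 mol
V(H2) = nRT/P = 7.827 × 8.314 × 415.15 / 161 = 167.8 L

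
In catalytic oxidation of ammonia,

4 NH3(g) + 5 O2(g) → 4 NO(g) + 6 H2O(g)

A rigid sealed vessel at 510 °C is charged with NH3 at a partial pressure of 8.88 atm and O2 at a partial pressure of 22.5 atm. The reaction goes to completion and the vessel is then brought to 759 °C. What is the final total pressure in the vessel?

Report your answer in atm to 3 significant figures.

With V and T fixed, P_i ∝ n_i, so the mole ratios apply directly to partial pressures at 510 °C.
P(O2) required for 8.88 atm of NH3 = (5/4) × 8.88 = 11.10 atm; available 22.5 atm, so NH3 is limiting.
P(O2) remaining = 22.5 − (5/4) × 8.88 = 11.40 atm
P(gaseous products) = (4+6)/4 × 8.88 = 22.20 atm
P_total at 510 °C = 11.40 + 22.20 = 33.60 atm
Scaling to 759 °C: P = 33.60 × 1032.15/783.15 = 44.28 atm

44.3 atm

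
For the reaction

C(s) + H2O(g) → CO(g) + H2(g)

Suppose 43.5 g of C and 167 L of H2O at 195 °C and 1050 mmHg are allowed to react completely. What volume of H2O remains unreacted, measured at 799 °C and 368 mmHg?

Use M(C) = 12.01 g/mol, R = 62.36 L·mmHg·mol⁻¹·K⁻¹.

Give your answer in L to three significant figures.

n(C) = 43.5 / 12.01 = 3.622 mol
n(H2O) = PV/RT = (1050 × 167) / (62.36 × 468.15) = 6.006 mol
For 3.622 mol C, stoichiometry requires (1/1) × 3.622 = 3.622 mol H2O; 6.006 mol is available, so C is limiting.
n(H2O) consumed = (1/1) × 3.622 = 3.622 mol; remaining = 6.006 − 3.622 = 2.384 mol
V(H2O) = nRT/P = 2.384 × 62.36 × 1072.15 / 368 = 433.1 L

433 L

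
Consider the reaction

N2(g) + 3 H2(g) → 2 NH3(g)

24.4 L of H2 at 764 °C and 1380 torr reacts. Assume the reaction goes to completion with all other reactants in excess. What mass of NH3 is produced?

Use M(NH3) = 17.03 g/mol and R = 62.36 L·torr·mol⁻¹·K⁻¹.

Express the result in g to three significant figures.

n(H2) = PV/RT = (1380 × 24.4) / (62.36 × 1037.15) = 0.5206 mol
n(NH3) = (2/3) × 0.5206 = 0.3471 mol
m(NH3) = 0.3471 × 17.03 = 5.911 g

5.91 g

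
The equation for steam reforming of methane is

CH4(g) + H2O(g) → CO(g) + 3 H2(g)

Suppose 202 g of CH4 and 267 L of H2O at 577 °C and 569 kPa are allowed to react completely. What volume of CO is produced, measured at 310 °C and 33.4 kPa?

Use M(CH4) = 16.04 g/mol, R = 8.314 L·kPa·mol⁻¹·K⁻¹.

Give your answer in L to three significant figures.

n(CH4) = 202 / 16.04 = 12.59 mol
n(H2O) = PV/RT = (569 × 267) / (8.314 × 850.15) = 21.49 mol
For 12.59 mol CH4, stoichiometry requires (1/1) × 12.59 = 12.59 mol H2O; 21.49 mol is available, so CH4 is limiting.
n(CO) = (1/1) × 12.59 = 12.59 mol
V(CO) = nRT/P = 12.59 × 8.314 × 583.15 / 33.4 = 1828 L

1830 L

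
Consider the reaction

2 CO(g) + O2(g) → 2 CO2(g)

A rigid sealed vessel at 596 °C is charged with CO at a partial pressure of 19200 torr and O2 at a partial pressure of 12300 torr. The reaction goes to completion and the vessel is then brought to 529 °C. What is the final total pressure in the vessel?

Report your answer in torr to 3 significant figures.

20200 torr

Because the vessel is rigid and T is held at 596 °C, work the stoichiometry in partial pressures (P_i = n_iRT/V).
P(O2) required for 19200 torr of CO = (1/2) × 19200 = 9600 torr; available 12300 torr, so CO is limiting.
P(O2) remaining = 12300 − (1/2) × 19200 = 2700 torr
P(gaseous products) = (2)/2 × 19200 = 19200 torr
P_total at 596 °C = 2700 + 19200 = 21900 torr
Scaling to 529 °C: P = 21900 × 802.15/869.15 = 20210 torr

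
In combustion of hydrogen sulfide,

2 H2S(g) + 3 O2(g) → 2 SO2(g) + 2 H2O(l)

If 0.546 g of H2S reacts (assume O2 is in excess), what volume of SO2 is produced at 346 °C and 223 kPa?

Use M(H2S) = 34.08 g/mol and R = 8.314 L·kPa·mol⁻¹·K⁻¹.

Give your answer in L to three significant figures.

n(H2S) = 0.5460 / 34.08 = 0.01602 mol
n(SO2) = (2/2) × 0.01602 = 0.01602 mol
V = nRT/P = 0.01602 × 8.314 × 619.15 / 223 = 0.3698 L

0.370 L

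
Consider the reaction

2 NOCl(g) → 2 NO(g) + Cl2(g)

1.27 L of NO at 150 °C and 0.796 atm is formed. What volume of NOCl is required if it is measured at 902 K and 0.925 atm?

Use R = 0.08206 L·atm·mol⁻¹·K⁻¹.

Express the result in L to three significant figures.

2.33 L

n(NO) = PV/RT = (0.796 × 1.27) / (0.08206 × 423.15) = 0.02911 mol
n(NOCl) = (2/2) × 0.02911 = 0.02911 mol
V = nRT/P = 0.02911 × 0.08206 × 902 / 0.925 = 2.329 L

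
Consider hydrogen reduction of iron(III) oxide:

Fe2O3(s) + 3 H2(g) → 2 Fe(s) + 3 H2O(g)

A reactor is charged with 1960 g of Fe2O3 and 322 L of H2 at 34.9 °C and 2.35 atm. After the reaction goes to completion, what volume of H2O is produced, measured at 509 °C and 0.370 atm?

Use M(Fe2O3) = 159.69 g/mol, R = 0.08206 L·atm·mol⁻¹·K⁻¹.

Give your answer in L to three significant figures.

5190 L

n(Fe2O3) = 1960 / 159.69 = 12.27 mol
n(H2) = PV/RT = (2.35 × 322) / (0.08206 × 308.05) = 29.93 mol
For 12.27 mol Fe2O3, stoichiometry requires (3/1) × 12.27 = 36.81 mol H2; 29.93 mol is available, so H2 is limiting.
n(H2O) = (3/3) × 29.93 = 29.93 mol
V(H2O) = nRT/P = 29.93 × 0.08206 × 782.15 / 0.370 = 5192 L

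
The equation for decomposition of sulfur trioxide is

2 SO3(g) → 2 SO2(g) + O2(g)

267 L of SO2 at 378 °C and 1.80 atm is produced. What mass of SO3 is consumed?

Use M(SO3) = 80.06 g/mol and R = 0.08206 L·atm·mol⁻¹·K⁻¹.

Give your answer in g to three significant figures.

720 g

n(SO2) = PV/RT = (1.80 × 267) / (0.08206 × 651.15) = 8.994 mol
n(SO3) = (2/2) × 8.994 = 8.994 mol
m(SO3) = 8.994 × 80.06 = 720.1 g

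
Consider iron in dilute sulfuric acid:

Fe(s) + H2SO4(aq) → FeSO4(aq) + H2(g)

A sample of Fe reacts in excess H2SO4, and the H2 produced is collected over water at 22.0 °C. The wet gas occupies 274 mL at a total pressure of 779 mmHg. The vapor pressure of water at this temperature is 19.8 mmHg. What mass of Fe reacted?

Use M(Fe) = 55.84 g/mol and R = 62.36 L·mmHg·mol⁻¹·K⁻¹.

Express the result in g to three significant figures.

0.631 g

P(H2) = 779 − 19.8 = 759.2 mmHg
n(H2) = PV/RT = (759.2 × 0.2740) / (62.36 × 295.15) = 0.01130 mol
n(Fe) = (1/1) × 0.01130 = 0.01130 mol
m(Fe) = 0.01130 × 55.84 = 0.6310 g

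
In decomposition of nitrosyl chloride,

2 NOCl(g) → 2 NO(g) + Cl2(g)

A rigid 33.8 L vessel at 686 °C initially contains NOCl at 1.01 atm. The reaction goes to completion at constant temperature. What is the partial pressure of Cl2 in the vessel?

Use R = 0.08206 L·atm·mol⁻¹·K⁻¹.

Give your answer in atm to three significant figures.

n(NOCl)₀ = PV/RT = (1.01 × 33.8) / (0.08206 × 959.15) = 0.4337 mol
n(Cl2) = (1/2) × 0.4337 = 0.2168 mol
P(Cl2) = nRT/V = 0.2168 × 0.08206 × 959.15 / 33.8 = 0.5048 atm

0.505 atm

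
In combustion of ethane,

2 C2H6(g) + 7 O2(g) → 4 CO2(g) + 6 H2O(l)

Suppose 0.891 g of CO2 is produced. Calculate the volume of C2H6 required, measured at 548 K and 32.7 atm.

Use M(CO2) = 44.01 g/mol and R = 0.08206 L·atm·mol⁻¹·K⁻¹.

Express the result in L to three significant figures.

n(CO2) = 0.8910 / 44.01 = 0.02025 mol
n(C2H6) = (2/4) × 0.02025 = 0.01013 mol
V = nRT/P = 0.01013 × 0.08206 × 548 / 32.7 = 0.01393 L

0.0139 L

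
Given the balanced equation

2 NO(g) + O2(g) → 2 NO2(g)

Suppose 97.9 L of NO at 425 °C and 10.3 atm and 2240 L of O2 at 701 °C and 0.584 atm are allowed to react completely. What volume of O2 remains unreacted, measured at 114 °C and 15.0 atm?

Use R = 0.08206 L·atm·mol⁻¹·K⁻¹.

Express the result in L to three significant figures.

16.0 L

n(NO) = PV/RT = (10.3 × 97.9) / (0.08206 × 698.15) = 17.60 mol
n(O2) = PV/RT = (0.584 × 2240) / (0.08206 × 974.15) = 16.36 mol
For 17.60 mol NO, stoichiometry requires (1/2) × 17.60 = 8.800 mol O2; 16.36 mol is available, so NO is limiting.
n(O2) consumed = (1/2) × 17.60 = 8.800 mol; remaining = 16.36 − 8.800 = 7.560 mol
V(O2) = nRT/P = 7.560 × 0.08206 × 387.15 / 15.0 = 16.01 L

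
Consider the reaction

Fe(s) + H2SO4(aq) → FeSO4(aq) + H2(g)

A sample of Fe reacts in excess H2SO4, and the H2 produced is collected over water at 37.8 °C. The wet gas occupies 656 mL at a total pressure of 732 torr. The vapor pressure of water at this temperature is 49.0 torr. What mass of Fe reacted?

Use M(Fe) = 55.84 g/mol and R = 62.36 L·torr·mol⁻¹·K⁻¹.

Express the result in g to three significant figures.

P(H2) = 732 − 49.0 = 683.0 torr
n(H2) = PV/RT = (683.0 × 0.6560) / (62.36 × 310.95) = 0.02311 mol
n(Fe) = (1/1) × 0.02311 = 0.02311 mol
m(Fe) = 0.02311 × 55.84 = 1.290 g

1.29 g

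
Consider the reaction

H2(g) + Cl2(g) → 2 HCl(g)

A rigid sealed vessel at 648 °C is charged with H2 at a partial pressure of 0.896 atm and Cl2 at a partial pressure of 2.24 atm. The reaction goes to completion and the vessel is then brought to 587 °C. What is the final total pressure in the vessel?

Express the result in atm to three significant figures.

With V and T fixed, P_i ∝ n_i, so the mole ratios apply directly to partial pressures at 648 °C.
P(Cl2) required for 0.896 atm of H2 = (1/1) × 0.896 = 0.8960 atm; available 2.24 atm, so H2 is limiting.
P(Cl2) remaining = 2.24 − (1/1) × 0.896 = 1.344 atm
P(gaseous products) = (2)/1 × 0.896 = 1.792 atm
P_total at 648 °C = 1.344 + 1.792 = 3.136 atm
Scaling to 587 °C: P = 3.136 × 860.15/921.15 = 2.928 atm

2.93 atm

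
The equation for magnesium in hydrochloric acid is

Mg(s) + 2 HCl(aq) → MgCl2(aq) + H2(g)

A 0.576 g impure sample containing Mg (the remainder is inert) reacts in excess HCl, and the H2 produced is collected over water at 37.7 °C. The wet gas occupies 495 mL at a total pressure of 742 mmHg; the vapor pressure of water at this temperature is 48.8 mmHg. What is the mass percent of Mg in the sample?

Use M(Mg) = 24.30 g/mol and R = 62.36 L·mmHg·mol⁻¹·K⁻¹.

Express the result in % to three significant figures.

P(H2) = 742 − 48.8 = 693.2 mmHg
n(H2) = PV/RT = (693.2 × 0.4950) / (62.36 × 310.85) = 0.01770 mol
n(Mg) = (1/1) × 0.01770 = 0.01770 mol
m(Mg) = 0.01770 × 24.30 = 0.4301 g
%Mg = 0.4301 / 0.576 × 100 = 74.67%

74.7 %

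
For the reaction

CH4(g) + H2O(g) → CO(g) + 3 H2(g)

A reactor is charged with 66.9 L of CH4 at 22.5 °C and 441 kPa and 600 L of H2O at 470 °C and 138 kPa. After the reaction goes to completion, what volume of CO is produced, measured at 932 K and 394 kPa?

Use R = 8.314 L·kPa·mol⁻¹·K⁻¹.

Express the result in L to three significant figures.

n(CH4) = PV/RT = (441 × 66.9) / (8.314 × 295.65) = 12.00 mol
n(H2O) = PV/RT = (138 × 600) / (8.314 × 743.15) = 13.40 mol
For 12.00 mol CH4, stoichiometry requires (1/1) × 12.00 = 12.00 mol H2O; 13.40 mol is available, so CH4 is limiting.
n(CO) = (1/1) × 12.00 = 12.00 mol
V(CO) = nRT/P = 12.00 × 8.314 × 932 / 394 = 236.0 L

236 L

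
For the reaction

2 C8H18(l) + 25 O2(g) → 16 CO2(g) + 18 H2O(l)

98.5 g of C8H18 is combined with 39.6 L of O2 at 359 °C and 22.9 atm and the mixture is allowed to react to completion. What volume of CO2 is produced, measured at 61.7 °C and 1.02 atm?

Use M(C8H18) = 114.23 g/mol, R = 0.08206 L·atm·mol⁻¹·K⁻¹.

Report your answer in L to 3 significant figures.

186 L

n(C8H18) = 98.5 / 114.23 = 0.8623 mol
n(O2) = PV/RT = (22.9 × 39.6) / (0.08206 × 632.15) = 17.48 mol
For 0.8623 mol C8H18, stoichiometry requires (25/2) × 0.8623 = 10.78 mol O2; 17.48 mol is available, so C8H18 is limiting.
n(CO2) = (16/2) × 0.8623 = 6.898 mol
V(CO2) = nRT/P = 6.898 × 0.08206 × 334.85 / 1.02 = 185.8 L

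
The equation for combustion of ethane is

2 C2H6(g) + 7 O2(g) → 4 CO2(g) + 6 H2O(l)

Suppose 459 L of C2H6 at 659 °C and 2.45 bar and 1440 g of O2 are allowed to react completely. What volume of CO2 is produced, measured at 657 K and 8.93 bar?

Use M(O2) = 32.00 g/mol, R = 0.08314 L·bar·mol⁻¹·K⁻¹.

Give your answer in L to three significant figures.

n(C2H6) = PV/RT = (2.45 × 459) / (0.08314 × 932.15) = 14.51 mol
n(O2) = 1440 / 32.00 = 45.00 mol
For 14.51 mol C2H6, stoichiometry requires (7/2) × 14.51 = 50.78 mol O2; 45.00 mol is available, so O2 is limiting.
n(CO2) = (4/7) × 45.00 = 25.71 mol
V(CO2) = nRT/P = 25.71 × 0.08314 × 657 / 8.93 = 157.3 L

157 L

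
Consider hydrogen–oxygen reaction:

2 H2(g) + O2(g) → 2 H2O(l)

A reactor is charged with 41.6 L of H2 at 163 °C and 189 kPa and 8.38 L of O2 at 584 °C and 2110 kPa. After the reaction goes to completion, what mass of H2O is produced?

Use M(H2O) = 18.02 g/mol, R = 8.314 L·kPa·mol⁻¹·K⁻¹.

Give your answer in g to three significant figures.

n(H2) = PV/RT = (189 × 41.6) / (8.314 × 436.15) = 2.168 mol
n(O2) = PV/RT = (2110 × 8.38) / (8.314 × 857.15) = 2.481 mol
For 2.168 mol H2, stoichiometry requires (1/2) × 2.168 = 1.084 mol O2; 2.481 mol is available, so H2 is limiting.
n(H2O) = (2/2) × 2.168 = 2.168 mol
m(H2O) = 2.168 × 18.02 = 39.07 g

39.1 g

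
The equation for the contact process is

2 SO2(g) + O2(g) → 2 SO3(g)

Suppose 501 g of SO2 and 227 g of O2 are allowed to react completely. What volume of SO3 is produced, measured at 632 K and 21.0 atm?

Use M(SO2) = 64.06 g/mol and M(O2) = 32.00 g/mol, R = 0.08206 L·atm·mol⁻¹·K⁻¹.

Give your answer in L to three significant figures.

n(SO2) = 501 / 64.06 = 7.821 mol
n(O2) = 227 / 32.00 = 7.094 mol
For 7.821 mol SO2, stoichiometry requires (1/2) × 7.821 = 3.910 mol O2; 7.094 mol is available, so SO2 is limiting.
n(SO3) = (2/2) × 7.821 = 7.821 mol
V(SO3) = nRT/P = 7.821 × 0.08206 × 632 / 21.0 = 19.31 L

19.3 L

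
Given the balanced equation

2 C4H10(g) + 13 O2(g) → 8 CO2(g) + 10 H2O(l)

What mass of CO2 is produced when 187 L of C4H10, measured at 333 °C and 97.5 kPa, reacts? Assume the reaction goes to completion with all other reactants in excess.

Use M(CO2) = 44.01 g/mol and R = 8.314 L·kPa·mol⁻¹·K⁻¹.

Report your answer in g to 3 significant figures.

n(C4H10) = PV/RT = (97.5 × 187) / (8.314 × 606.15) = 3.618 mol
n(CO2) = (8/2) × 3.618 = 14.47 mol
m(CO2) = 14.47 × 44.01 = 636.8 g

637 g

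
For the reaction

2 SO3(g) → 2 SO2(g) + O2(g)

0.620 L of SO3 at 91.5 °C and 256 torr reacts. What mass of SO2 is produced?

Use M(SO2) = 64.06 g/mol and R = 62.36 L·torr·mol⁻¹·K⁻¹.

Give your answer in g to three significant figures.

0.447 g

n(SO3) = PV/RT = (256 × 0.620) / (62.36 × 364.65) = 0.006980 mol
n(SO2) = (2/2) × 0.006980 = 0.006980 mol
m(SO2) = 0.006980 × 64.06 = 0.4471 g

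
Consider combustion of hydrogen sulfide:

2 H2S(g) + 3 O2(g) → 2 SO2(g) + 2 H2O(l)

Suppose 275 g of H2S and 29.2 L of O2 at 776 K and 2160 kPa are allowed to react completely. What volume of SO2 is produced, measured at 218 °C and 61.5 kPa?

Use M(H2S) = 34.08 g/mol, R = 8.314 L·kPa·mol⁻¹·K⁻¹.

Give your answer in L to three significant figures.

433 L

n(H2S) = 275 / 34.08 = 8.069 mol
n(O2) = PV/RT = (2160 × 29.2) / (8.314 × 776) = 9.776 mol
For 8.069 mol H2S, stoichiometry requires (3/2) × 8.069 = 12.10 mol O2; 9.776 mol is available, so O2 is limiting.
n(SO2) = (2/3) × 9.776 = 6.517 mol
V(SO2) = nRT/P = 6.517 × 8.314 × 491.15 / 61.5 = 432.7 L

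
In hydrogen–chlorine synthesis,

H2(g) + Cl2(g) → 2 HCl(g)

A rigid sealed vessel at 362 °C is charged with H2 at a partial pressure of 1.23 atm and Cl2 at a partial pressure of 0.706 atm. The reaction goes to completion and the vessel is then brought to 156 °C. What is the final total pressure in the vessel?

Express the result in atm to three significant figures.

1.31 atm

At constant V, partial pressures at 362 °C are proportional to moles, so apply stoichiometry directly to pressures.
P(Cl2) required for 1.23 atm of H2 = (1/1) × 1.23 = 1.230 atm; available 0.706 atm, so Cl2 is limiting.
P(H2) remaining = 1.23 − (1/1) × 0.706 = 0.5240 atm
P(gaseous products) = (2)/1 × 0.706 = 1.412 atm
P_total at 362 °C = 0.5240 + 1.412 = 1.936 atm
Scaling to 156 °C: P = 1.936 × 429.15/635.15 = 1.308 atm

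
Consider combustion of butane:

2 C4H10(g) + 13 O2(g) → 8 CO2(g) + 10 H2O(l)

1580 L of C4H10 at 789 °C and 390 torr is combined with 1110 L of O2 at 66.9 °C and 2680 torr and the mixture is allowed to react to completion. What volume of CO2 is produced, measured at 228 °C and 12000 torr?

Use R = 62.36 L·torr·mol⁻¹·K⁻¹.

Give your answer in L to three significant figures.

96.9 L

n(C4H10) = PV/RT = (390 × 1580) / (62.36 × 1062.15) = 9.303 mol
n(O2) = PV/RT = (2680 × 1110) / (62.36 × 340.05) = 140.3 mol
For 9.303 mol C4H10, stoichiometry requires (13/2) × 9.303 = 60.47 mol O2; 140.3 mol is available, so C4H10 is limiting.
n(CO2) = (8/2) × 9.303 = 37.21 mol
V(CO2) = nRT/P = 37.21 × 62.36 × 501.15 / 12000 = 96.91 L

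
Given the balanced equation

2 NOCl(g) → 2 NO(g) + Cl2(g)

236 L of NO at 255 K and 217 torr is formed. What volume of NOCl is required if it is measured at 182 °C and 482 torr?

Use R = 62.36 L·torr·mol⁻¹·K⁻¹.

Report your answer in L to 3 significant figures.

n(NO) = PV/RT = (217 × 236) / (62.36 × 255) = 3.221 mol
n(NOCl) = (2/2) × 3.221 = 3.221 mol
V = nRT/P = 3.221 × 62.36 × 455.15 / 482 = 189.7 L

190 L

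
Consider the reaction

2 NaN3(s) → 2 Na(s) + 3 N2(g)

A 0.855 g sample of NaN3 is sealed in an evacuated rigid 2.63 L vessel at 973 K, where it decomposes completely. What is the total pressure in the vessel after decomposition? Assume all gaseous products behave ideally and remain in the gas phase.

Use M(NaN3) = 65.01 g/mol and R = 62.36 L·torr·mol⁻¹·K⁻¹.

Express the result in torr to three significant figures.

n(NaN3) = 0.855 / 65.01 = 0.01315 mol
n(gas produced) = (3/2) × 0.01315 = 0.01972 mol
P = nRT/V = 0.01972 × 62.36 × 973 / 2.63 = 455.0 torr

455 torr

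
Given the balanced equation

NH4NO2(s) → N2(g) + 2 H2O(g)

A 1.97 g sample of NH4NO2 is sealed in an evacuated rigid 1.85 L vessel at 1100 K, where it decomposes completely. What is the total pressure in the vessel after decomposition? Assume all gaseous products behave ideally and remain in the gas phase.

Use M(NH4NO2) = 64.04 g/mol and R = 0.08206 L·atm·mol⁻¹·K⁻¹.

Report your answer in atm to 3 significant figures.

4.50 atm

n(NH4NO2) = 1.97 / 64.04 = 0.03076 mol
n(gas produced) = (3/1) × 0.03076 = 0.09228 mol
P = nRT/V = 0.09228 × 0.08206 × 1100 / 1.85 = 4.503 atm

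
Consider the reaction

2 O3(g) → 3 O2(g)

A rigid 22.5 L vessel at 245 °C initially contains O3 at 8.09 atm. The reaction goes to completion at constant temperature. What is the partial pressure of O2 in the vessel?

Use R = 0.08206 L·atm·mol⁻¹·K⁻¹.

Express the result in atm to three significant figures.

n(O3)₀ = PV/RT = (8.09 × 22.5) / (0.08206 × 518.15) = 4.281 mol
n(O2) = (3/2) × 4.281 = 6.421 mol
P(O2) = nRT/V = 6.421 × 0.08206 × 518.15 / 22.5 = 12.13 atm

12.1 atm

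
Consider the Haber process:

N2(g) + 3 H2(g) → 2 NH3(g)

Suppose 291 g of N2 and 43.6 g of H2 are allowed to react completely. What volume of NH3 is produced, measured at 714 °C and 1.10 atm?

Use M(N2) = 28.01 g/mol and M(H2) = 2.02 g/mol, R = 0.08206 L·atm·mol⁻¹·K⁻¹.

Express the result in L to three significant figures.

1060 L

n(N2) = 291 / 28.01 = 10.39 mol
n(H2) = 43.6 / 2.02 = 21.58 mol
For 10.39 mol N2, stoichiometry requires (3/1) × 10.39 = 31.17 mol H2; 21.58 mol is available, so H2 is limiting.
n(NH3) = (2/3) × 21.58 = 14.39 mol
V(NH3) = nRT/P = 14.39 × 0.08206 × 987.15 / 1.10 = 1060 L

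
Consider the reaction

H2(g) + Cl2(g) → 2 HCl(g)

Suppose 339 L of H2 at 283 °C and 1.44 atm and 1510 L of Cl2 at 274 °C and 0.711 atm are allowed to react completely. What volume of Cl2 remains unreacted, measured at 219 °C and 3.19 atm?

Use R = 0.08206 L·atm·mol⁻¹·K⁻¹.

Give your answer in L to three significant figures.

n(H2) = PV/RT = (1.44 × 339) / (0.08206 × 556.15) = 10.70 mol
n(Cl2) = PV/RT = (0.711 × 1510) / (0.08206 × 547.15) = 23.91 mol
For 10.70 mol H2, stoichiometry requires (1/1) × 10.70 = 10.70 mol Cl2; 23.91 mol is available, so H2 is limiting.
n(Cl2) consumed = (1/1) × 10.70 = 10.70 mol; remaining = 23.91 − 10.70 = 13.21 mol
V(Cl2) = nRT/P = 13.21 × 0.08206 × 492.15 / 3.19 = 167.2 L

167 L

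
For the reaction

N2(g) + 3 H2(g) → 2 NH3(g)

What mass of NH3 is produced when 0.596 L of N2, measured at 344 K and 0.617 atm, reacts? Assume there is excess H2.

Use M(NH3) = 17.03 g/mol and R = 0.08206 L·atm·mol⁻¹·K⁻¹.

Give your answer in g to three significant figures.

0.444 g

n(N2) = PV/RT = (0.617 × 0.596) / (0.08206 × 344) = 0.01303 mol
n(NH3) = (2/1) × 0.01303 = 0.02606 mol
m(NH3) = 0.02606 × 17.03 = 0.4438 g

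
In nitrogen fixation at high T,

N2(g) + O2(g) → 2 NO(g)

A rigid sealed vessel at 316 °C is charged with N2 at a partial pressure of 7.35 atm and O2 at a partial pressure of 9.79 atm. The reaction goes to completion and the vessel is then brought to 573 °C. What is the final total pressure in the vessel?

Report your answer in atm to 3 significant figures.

Because the vessel is rigid and T is held at 316 °C, work the stoichiometry in partial pressures (P_i = n_iRT/V).
P(O2) required for 7.35 atm of N2 = (1/1) × 7.35 = 7.350 atm; available 9.79 atm, so N2 is limiting.
P(O2) remaining = 9.79 − (1/1) × 7.35 = 2.440 atm
P(gaseous products) = (2)/1 × 7.35 = 14.70 atm
P_total at 316 °C = 2.440 + 14.70 = 17.14 atm
Scaling to 573 °C: P = 17.14 × 846.15/589.15 = 24.62 atm

24.6 atm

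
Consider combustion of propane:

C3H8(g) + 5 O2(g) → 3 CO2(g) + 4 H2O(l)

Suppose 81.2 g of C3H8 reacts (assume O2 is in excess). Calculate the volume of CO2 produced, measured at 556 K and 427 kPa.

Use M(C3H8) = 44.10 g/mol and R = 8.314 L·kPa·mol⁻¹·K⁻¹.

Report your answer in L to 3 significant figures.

n(C3H8) = 81.20 / 44.10 = 1.841 mol
n(CO2) = (3/1) × 1.841 = 5.523 mol
V = nRT/P = 5.523 × 8.314 × 556 / 427 = 59.79 L

59.8 L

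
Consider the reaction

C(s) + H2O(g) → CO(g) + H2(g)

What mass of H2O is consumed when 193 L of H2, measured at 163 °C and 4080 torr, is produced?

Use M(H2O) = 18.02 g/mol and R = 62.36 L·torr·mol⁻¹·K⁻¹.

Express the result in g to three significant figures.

522 g

n(H2) = PV/RT = (4080 × 193) / (62.36 × 436.15) = 28.95 mol
n(H2O) = (1/1) × 28.95 = 28.95 mol
m(H2O) = 28.95 × 18.02 = 521.7 g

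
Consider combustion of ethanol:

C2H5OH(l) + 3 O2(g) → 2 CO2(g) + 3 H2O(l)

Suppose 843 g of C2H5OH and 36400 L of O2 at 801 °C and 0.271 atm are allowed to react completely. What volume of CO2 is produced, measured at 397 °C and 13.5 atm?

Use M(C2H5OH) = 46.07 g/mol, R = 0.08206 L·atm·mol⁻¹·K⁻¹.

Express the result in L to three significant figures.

149 L

n(C2H5OH) = 843 / 46.07 = 18.30 mol
n(O2) = PV/RT = (0.271 × 36400) / (0.08206 × 1074.15) = 111.9 mol
For 18.30 mol C2H5OH, stoichiometry requires (3/1) × 18.30 = 54.90 mol O2; 111.9 mol is available, so C2H5OH is limiting.
n(CO2) = (2/1) × 18.30 = 36.60 mol
V(CO2) = nRT/P = 36.60 × 0.08206 × 670.15 / 13.5 = 149.1 L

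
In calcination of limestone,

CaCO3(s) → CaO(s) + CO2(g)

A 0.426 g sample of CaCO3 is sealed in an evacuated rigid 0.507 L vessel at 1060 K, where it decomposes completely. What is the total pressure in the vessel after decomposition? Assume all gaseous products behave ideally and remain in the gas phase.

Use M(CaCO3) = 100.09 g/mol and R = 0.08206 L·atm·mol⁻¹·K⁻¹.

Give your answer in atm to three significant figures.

0.730 atm

n(CaCO3) = 0.426 / 100.09 = 0.004256 mol
n(gas produced) = (1/1) × 0.004256 = 0.004256 mol
P = nRT/V = 0.004256 × 0.08206 × 1060 / 0.507 = 0.7302 atm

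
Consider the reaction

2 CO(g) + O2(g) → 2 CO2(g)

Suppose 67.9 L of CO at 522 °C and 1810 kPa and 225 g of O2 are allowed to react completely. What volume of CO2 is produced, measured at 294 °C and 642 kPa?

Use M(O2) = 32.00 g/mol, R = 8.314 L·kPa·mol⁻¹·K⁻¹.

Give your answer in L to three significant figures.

n(CO) = PV/RT = (1810 × 67.9) / (8.314 × 795.15) = 18.59 mol
n(O2) = 225 / 32.00 = 7.031 mol
For 18.59 mol CO, stoichiometry requires (1/2) × 18.59 = 9.295 mol O2; 7.031 mol is available, so O2 is limiting.
n(CO2) = (2/1) × 7.031 = 14.06 mol
V(CO2) = nRT/P = 14.06 × 8.314 × 567.15 / 642 = 103.3 L

103 L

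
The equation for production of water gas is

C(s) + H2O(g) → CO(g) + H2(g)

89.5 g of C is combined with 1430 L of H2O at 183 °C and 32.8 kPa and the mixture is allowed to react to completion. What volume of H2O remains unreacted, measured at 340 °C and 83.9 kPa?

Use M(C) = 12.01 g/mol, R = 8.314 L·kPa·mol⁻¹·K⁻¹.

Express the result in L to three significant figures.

299 L

n(C) = 89.5 / 12.01 = 7.452 mol
n(H2O) = PV/RT = (32.8 × 1430) / (8.314 × 456.15) = 12.37 mol
For 7.452 mol C, stoichiometry requires (1/1) × 7.452 = 7.452 mol H2O; 12.37 mol is available, so C is limiting.
n(H2O) consumed = (1/1) × 7.452 = 7.452 mol; remaining = 12.37 − 7.452 = 4.918 mol
V(H2O) = nRT/P = 4.918 × 8.314 × 613.15 / 83.9 = 298.8 L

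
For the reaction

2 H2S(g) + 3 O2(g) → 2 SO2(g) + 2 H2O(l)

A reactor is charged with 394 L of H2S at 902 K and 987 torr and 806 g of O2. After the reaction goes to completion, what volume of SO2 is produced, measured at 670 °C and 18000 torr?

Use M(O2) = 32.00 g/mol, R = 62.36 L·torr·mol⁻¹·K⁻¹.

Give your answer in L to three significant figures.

n(H2S) = PV/RT = (987 × 394) / (62.36 × 902) = 6.914 mol
n(O2) = 806 / 32.00 = 25.19 mol
For 6.914 mol H2S, stoichiometry requires (3/2) × 6.914 = 10.37 mol O2; 25.19 mol is available, so H2S is limiting.
n(SO2) = (2/2) × 6.914 = 6.914 mol
V(SO2) = nRT/P = 6.914 × 62.36 × 943.15 / 18000 = 22.59 L

22.6 L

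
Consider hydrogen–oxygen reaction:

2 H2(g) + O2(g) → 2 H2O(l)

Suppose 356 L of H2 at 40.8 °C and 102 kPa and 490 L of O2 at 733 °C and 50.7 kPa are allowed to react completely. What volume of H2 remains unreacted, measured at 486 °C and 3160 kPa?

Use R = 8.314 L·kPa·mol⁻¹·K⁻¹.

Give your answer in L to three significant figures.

n(H2) = PV/RT = (102 × 356) / (8.314 × 313.95) = 13.91 mol
n(O2) = PV/RT = (50.7 × 490) / (8.314 × 1006.15) = 2.970 mol
For 13.91 mol H2, stoichiometry requires (1/2) × 13.91 = 6.955 mol O2; 2.970 mol is available, so O2 is limiting.
n(H2) consumed = (2/1) × 2.970 = 5.940 mol; remaining = 13.91 − 5.940 = 7.970 mol
V(H2) = nRT/P = 7.970 × 8.314 × 759.15 / 3160 = 15.92 L

15.9 L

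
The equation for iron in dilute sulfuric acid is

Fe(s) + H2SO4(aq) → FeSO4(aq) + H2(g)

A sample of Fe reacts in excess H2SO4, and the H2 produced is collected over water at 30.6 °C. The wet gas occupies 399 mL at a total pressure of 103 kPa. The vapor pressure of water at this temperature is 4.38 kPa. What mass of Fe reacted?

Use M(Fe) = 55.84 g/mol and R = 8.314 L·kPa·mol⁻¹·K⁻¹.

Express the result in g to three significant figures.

0.870 g

P(H2) = 103 − 4.38 = 98.62 kPa
n(H2) = PV/RT = (98.62 × 0.3990) / (8.314 × 303.75) = 0.01558 mol
n(Fe) = (1/1) × 0.01558 = 0.01558 mol
m(Fe) = 0.01558 × 55.84 = 0.8700 g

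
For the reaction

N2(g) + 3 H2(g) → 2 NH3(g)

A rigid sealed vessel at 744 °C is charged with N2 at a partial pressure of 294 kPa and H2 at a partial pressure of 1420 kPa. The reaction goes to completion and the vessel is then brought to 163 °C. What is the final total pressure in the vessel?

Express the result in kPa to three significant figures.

483 kPa

With V and T fixed, P_i ∝ n_i, so the mole ratios apply directly to partial pressures at 744 °C.
P(H2) required for 294 kPa of N2 = (3/1) × 294 = 882.0 kPa; available 1420 kPa, so N2 is limiting.
P(H2) remaining = 1420 − (3/1) × 294 = 538.0 kPa
P(gaseous products) = (2)/1 × 294 = 588.0 kPa
P_total at 744 °C = 538.0 + 588.0 = 1126 kPa
Scaling to 163 °C: P = 1126 × 436.15/1017.15 = 482.8 kPa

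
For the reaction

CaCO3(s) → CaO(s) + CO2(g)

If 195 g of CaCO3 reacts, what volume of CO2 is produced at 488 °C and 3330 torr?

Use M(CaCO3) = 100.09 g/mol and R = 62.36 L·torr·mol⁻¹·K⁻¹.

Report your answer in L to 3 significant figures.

27.8 L

n(CaCO3) = 195.0 / 100.09 = 1.948 mol
n(CO2) = (1/1) × 1.948 = 1.948 mol
V = nRT/P = 1.948 × 62.36 × 761.15 / 3330 = 27.77 L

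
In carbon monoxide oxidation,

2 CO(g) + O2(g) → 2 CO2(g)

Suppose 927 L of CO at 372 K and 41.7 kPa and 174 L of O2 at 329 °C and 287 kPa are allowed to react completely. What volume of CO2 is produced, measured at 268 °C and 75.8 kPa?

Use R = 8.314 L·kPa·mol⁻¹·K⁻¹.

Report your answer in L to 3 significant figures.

n(CO) = PV/RT = (41.7 × 927) / (8.314 × 372) = 12.50 mol
n(O2) = PV/RT = (287 × 174) / (8.314 × 602.15) = 9.975 mol
For 12.50 mol CO, stoichiometry requires (1/2) × 12.50 = 6.250 mol O2; 9.975 mol is available, so CO is limiting.
n(CO2) = (2/2) × 12.50 = 12.50 mol
V(CO2) = nRT/P = 12.50 × 8.314 × 541.15 / 75.8 = 741.9 L

742 L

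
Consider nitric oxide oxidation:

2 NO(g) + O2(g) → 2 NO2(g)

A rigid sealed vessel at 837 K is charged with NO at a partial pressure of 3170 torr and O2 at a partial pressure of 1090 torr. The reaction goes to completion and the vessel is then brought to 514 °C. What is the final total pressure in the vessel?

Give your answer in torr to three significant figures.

At constant V, partial pressures at 837 K are proportional to moles, so apply stoichiometry directly to pressures.
P(O2) required for 3170 torr of NO = (1/2) × 3170 = 1585 torr; available 1090 torr, so O2 is limiting.
P(NO) remaining = 3170 − (2/1) × 1090 = 990.0 torr
P(gaseous products) = (2)/1 × 1090 = 2180 torr
P_total at 837 K = 990.0 + 2180 = 3170 torr
Scaling to 514 °C: P = 3170 × 787.15/837 = 2981 torr

2980 torr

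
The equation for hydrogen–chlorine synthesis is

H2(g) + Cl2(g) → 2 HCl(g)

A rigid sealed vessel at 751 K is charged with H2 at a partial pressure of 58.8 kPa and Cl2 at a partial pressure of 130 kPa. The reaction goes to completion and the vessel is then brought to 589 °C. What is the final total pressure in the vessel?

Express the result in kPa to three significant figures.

217 kPa

Because the vessel is rigid and T is held at 751 K, work the stoichiometry in partial pressures (P_i = n_iRT/V).
P(Cl2) required for 58.8 kPa of H2 = (1/1) × 58.8 = 58.80 kPa; available 130 kPa, so H2 is limiting.
P(Cl2) remaining = 130 − (1/1) × 58.8 = 71.20 kPa
P(gaseous products) = (2)/1 × 58.8 = 117.6 kPa
P_total at 751 K = 71.20 + 117.6 = 188.8 kPa
Scaling to 589 °C: P = 188.8 × 862.15/751 = 216.7 kPa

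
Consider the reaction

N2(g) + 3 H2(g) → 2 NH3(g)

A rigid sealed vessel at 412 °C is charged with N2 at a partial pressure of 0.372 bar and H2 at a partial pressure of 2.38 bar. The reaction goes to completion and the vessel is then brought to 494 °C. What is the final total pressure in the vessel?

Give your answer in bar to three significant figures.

Because the vessel is rigid and T is held at 412 °C, work the stoichiometry in partial pressures (P_i = n_iRT/V).
P(H2) required for 0.372 bar of N2 = (3/1) × 0.372 = 1.116 bar; available 2.38 bar, so N2 is limiting.
P(H2) remaining = 2.38 − (3/1) × 0.372 = 1.264 bar
P(gaseous products) = (2)/1 × 0.372 = 0.7440 bar
P_total at 412 °C = 1.264 + 0.7440 = 2.008 bar
Scaling to 494 °C: P = 2.008 × 767.15/685.15 = 2.248 bar

2.25 bar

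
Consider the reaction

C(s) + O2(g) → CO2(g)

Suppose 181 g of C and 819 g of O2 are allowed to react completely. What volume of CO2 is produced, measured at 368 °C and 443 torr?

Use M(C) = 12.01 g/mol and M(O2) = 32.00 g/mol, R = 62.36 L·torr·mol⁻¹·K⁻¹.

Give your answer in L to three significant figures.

1360 L

n(C) = 181 / 12.01 = 15.07 mol
n(O2) = 819 / 32.00 = 25.59 mol
For 15.07 mol C, stoichiometry requires (1/1) × 15.07 = 15.07 mol O2; 25.59 mol is available, so C is limiting.
n(CO2) = (1/1) × 15.07 = 15.07 mol
V(CO2) = nRT/P = 15.07 × 62.36 × 641.15 / 443 = 1360 L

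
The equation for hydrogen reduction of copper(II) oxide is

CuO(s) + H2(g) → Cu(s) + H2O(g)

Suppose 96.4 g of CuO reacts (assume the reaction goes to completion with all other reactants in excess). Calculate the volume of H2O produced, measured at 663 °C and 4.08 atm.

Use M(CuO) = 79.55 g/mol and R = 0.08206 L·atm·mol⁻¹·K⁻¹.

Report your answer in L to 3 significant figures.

22.8 L

n(CuO) = 96.40 / 79.55 = 1.212 mol
n(H2O) = (1/1) × 1.212 = 1.212 mol
V = nRT/P = 1.212 × 0.08206 × 936.15 / 4.08 = 22.82 L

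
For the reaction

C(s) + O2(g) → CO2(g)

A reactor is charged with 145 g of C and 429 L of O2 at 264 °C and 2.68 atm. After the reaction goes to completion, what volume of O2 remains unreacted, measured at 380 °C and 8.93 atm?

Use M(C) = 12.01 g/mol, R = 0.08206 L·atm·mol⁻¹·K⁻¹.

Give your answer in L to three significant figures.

n(C) = 145 / 12.01 = 12.07 mol
n(O2) = PV/RT = (2.68 × 429) / (0.08206 × 537.15) = 26.08 mol
For 12.07 mol C, stoichiometry requires (1/1) × 12.07 = 12.07 mol O2; 26.08 mol is available, so C is limiting.
n(O2) consumed = (1/1) × 12.07 = 12.07 mol; remaining = 26.08 − 12.07 = 14.01 mol
V(O2) = nRT/P = 14.01 × 0.08206 × 653.15 / 8.93 = 84.09 L

84.1 L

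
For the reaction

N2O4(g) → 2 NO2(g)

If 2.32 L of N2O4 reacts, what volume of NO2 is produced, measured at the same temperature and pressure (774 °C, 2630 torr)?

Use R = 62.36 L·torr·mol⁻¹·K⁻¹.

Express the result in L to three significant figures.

At constant T and P, gas volumes are in the mole ratio: V(NO2) = (2/1) × 2.32 = 4.640 L

4.64 L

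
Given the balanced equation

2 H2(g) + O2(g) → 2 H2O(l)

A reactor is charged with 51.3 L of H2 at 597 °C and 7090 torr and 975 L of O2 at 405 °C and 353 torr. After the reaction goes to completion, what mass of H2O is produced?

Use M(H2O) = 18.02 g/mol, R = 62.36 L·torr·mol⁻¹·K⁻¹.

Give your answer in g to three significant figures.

n(H2) = PV/RT = (7090 × 51.3) / (62.36 × 870.15) = 6.703 mol
n(O2) = PV/RT = (353 × 975) / (62.36 × 678.15) = 8.139 mol
For 6.703 mol H2, stoichiometry requires (1/2) × 6.703 = 3.352 mol O2; 8.139 mol is available, so H2 is limiting.
n(H2O) = (2/2) × 6.703 = 6.703 mol
m(H2O) = 6.703 × 18.02 = 120.8 g

121 g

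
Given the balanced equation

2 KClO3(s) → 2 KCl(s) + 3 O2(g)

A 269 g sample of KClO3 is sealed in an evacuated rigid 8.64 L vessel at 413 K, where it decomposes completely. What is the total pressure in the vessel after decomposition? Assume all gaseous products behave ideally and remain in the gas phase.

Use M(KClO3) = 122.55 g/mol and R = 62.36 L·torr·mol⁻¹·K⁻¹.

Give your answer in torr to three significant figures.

9810 torr

n(KClO3) = 269 / 122.55 = 2.195 mol
n(gas produced) = (3/2) × 2.195 = 3.292 mol
P = nRT/V = 3.292 × 62.36 × 413 / 8.64 = 9813 torr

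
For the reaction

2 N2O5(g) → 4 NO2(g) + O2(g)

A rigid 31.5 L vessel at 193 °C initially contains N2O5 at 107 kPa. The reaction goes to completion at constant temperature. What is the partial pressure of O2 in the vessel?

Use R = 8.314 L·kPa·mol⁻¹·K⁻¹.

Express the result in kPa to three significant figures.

n(N2O5)₀ = PV/RT = (107 × 31.5) / (8.314 × 466.15) = 0.8697 mol
n(O2) = (1/2) × 0.8697 = 0.4349 mol
P(O2) = nRT/V = 0.4349 × 8.314 × 466.15 / 31.5 = 53.51 kPa

53.5 kPa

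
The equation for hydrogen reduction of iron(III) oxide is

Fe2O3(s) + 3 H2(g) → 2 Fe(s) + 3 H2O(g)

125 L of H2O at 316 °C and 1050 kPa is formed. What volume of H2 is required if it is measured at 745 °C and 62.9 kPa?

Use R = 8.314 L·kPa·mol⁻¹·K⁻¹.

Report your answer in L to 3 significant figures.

3610 L

n(H2O) = PV/RT = (1050 × 125) / (8.314 × 589.15) = 26.80 mol
n(H2) = (3/3) × 26.80 = 26.80 mol
V = nRT/P = 26.80 × 8.314 × 1018.15 / 62.9 = 3607 L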